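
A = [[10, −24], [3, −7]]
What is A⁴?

tr A = 3 and det A = 2, so the characteristic polynomial is λ² − (3)λ + (2) with roots 2 and 1.
Eigenvectors give P = [[3, −8], [1, −3]] with P⁻¹ = [[3, −8], [1, −3]], and A = P·diag(2, 1)·P⁻¹.
Then A⁴ = P·diag(16, 1)·P⁻¹ = [[48, −8], [16, −3]] · [[3, −8], [1, −3]] = [[136, −360], [45, −119]].

[[136, −360], [45, −119]]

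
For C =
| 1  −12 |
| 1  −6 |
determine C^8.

tr C = −5 and det C = 6, so the characteristic polynomial is λ² − (−5)λ + (6) with roots −3 and −2.
Eigenvectors give P = [[3, 4], [1, 1]] with P⁻¹ = [[−1, 4], [1, −3]], and C = P·diag(−3, −2)·P⁻¹.
Then C^8 = P·diag(6561, 256)·P⁻¹ = [[19683, 1024], [6561, 256]] · [[−1, 4], [1, −3]] = [[−18659, 75660], [−6305, 25476]].

[[−18659, 75660], [−6305, 25476]]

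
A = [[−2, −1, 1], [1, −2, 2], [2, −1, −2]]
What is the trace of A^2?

10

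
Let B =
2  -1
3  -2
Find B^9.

B² = I (check: tr B = 0 and det B = -1), so B^9 = B since 9 is odd.

[[2, -1], [3, -2]]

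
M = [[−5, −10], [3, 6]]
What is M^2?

M² = M (a projection; rank 1, trace 1), so M^2 = M.

[[−5, −10], [3, 6]]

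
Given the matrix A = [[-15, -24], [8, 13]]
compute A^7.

tr A = -2 and det A = -3, so the characteristic polynomial is λ² − (-2)λ + (-3) with roots 1 and -3.
Eigenvectors give P = [[-3, -2], [2, 1]] with P⁻¹ = [[1, 2], [-2, -3]], and A = P·diag(1, -3)·P⁻¹.
Then A^7 = P·diag(1, -2187)·P⁻¹ = [[-3, 4374], [2, -2187]] · [[1, 2], [-2, -3]] = [[-8751, -13128], [4376, 6565]].

[[-8751, -13128], [4376, 6565]]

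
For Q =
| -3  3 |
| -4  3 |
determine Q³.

[[9, -9], [12, -9]]

Q² = [[-3, 0], [0, -3]]
Q³ = [[9, -9], [12, -9]]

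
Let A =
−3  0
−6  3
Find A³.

tr A = 0 and det A = −9, so the characteristic polynomial is λ² − (0)λ + (−9) with roots −3 and 3.
Eigenvectors give P = [[1, 0], [1, −1]] with P⁻¹ = [[1, 0], [1, −1]], and A = P·diag(−3, 3)·P⁻¹.
Then A³ = P·diag(−27, 27)·P⁻¹ = [[−27, 0], [−27, −27]] · [[1, 0], [1, −1]] = [[−27, 0], [−54, 27]].

[[−27, 0], [−54, 27]]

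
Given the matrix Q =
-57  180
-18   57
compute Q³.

tr Q = 0 and det Q = -9, so the characteristic polynomial is λ² − (0)λ + (-9) with roots 3 and -3.
Eigenvectors give P = [[3, 10], [1, 3]] with P⁻¹ = [[-3, 10], [1, -3]], and Q = P·diag(3, -3)·P⁻¹.
Then Q³ = P·diag(27, -27)·P⁻¹ = [[81, -270], [27, -81]] · [[-3, 10], [1, -3]] = [[-513, 1620], [-162, 513]].

[[-513, 1620], [-162, 513]]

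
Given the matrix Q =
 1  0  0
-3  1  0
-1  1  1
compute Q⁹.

Q = I + N where N = [[0, 0, 0], [-3, 0, 0], [-1, 1, 0]] is strictly lower-triangular, so N³ = 0.
(I + N)⁹ = I + 9·N + 36·N² = [[1, 0, 0], [-27, 1, 0], [-117, 9, 1]].

[[1, 0, 0], [-27, 1, 0], [-117, 9, 1]]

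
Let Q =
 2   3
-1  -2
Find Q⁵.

Q² = I (check: tr Q = 0 and det Q = -1), so Q⁵ = Q since 5 is odd.

[[2, 3], [-1, -2]]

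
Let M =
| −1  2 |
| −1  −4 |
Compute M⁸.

tr M = −5 and det M = 6, so the characteristic polynomial is λ² − (−5)λ + (6) with roots −3 and −2.
Eigenvectors give P = [[−1, 2], [1, −1]] with P⁻¹ = [[1, 2], [1, 1]], and M = P·diag(−3, −2)·P⁻¹.
Then M⁸ = P·diag(6561, 256)·P⁻¹ = [[−6561, 512], [6561, −256]] · [[1, 2], [1, 1]] = [[−6049, −12610], [6305, 12866]].

[[−6049, −12610], [6305, 12866]]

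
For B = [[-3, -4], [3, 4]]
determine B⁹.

B² = B (a projection; rank 1, trace 1), so B⁹ = B.

[[-3, -4], [3, 4]]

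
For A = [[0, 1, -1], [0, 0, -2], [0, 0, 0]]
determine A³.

A is strictly triangular, hence nilpotent: A³ = 0, so A³ = 0.

[[0, 0, 0], [0, 0, 0], [0, 0, 0]]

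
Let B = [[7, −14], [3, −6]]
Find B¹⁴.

[[7, −14], [3, −6]]

B² = B (a projection; rank 1, trace 1), so B¹⁴ = B.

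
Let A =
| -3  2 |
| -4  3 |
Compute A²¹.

A² = I (check: tr A = 0 and det A = -1), so A²¹ = A since 21 is odd.

[[-3, 2], [-4, 3]]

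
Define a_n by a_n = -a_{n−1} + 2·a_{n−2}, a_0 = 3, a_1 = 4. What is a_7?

46

With companion matrix T = [[-1, 2], [1, 0]], [a_n, a_{n−1}]ᵀ = T·[a_{n−1}, a_{n−2}]ᵀ, so [a_7, a_6]ᵀ = T⁶·[a_1, a_0]ᵀ.
T⁶ = [[43, -42], [-21, 22]], giving [a_7, a_6]ᵀ = [[46], [-18]].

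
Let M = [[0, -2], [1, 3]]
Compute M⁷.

tr M = 3 and det M = 2, so the characteristic polynomial is λ² − (3)λ + (2) with roots 2 and 1.
Eigenvectors give P = [[-1, 2], [1, -1]] with P⁻¹ = [[1, 2], [1, 1]], and M = P·diag(2, 1)·P⁻¹.
Then M⁷ = P·diag(128, 1)·P⁻¹ = [[-128, 2], [128, -1]] · [[1, 2], [1, 1]] = [[-126, -254], [127, 255]].

[[-126, -254], [127, 255]]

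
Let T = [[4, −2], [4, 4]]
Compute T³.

T² = [[8, −16], [32, 8]]
T³ = [[−32, −80], [160, −32]]

[[−32, −80], [160, −32]]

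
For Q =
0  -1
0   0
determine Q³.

Q is strictly triangular, hence nilpotent: Q² = 0, so Q³ = 0.

[[0, 0], [0, 0]]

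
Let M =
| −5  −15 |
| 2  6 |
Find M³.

[[−5, −15], [2, 6]]

M² = M (a projection; rank 1, trace 1), so M³ = M.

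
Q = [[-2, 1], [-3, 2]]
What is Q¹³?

[[-2, 1], [-3, 2]]

Q² = I (check: tr Q = 0 and det Q = -1), so Q¹³ = Q since 13 is odd.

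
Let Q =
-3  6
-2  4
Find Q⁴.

[[-3, 6], [-2, 4]]

Q² = Q (a projection; rank 1, trace 1), so Q⁴ = Q.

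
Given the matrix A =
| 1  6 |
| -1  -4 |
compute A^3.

[[13, 42], [-7, -22]]

tr A = -3 and det A = 2, so the characteristic polynomial is λ² − (-3)λ + (2) with roots -2 and -1.
Eigenvectors give P = [[2, 3], [-1, -1]] with P⁻¹ = [[-1, -3], [1, 2]], and A = P·diag(-2, -1)·P⁻¹.
Then A^3 = P·diag(-8, -1)·P⁻¹ = [[-16, -3], [8, 1]] · [[-1, -3], [1, 2]] = [[13, 42], [-7, -22]].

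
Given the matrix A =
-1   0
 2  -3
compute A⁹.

[[-1, 0], [19682, -19683]]

tr A = -4 and det A = 3, so the characteristic polynomial is λ² − (-4)λ + (3) with roots -3 and -1.
Eigenvectors give P = [[0, 1], [1, 1]] with P⁻¹ = [[-1, 1], [1, 0]], and A = P·diag(-3, -1)·P⁻¹.
Then A⁹ = P·diag(-19683, -1)·P⁻¹ = [[0, -1], [-19683, -1]] · [[-1, 1], [1, 0]] = [[-1, 0], [19682, -19683]].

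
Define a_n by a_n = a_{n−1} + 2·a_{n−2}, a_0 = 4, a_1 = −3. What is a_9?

With companion matrix C = [[1, 2], [1, 0]], [a_n, a_{n−1}]ᵀ = C·[a_{n−1}, a_{n−2}]ᵀ, so [a_9, a_8]ᵀ = C⁸·[a_1, a_0]ᵀ.
C⁸ = [[171, 170], [85, 86]], giving [a_9, a_8]ᵀ = [[167], [89]].

167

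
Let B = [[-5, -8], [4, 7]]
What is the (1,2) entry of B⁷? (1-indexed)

-4376

tr B = 2 and det B = -3, so the characteristic polynomial is λ² − (2)λ + (-3) with roots 3 and -1.
Eigenvectors give P = [[-1, 2], [1, -1]] with P⁻¹ = [[1, 2], [1, 1]], and B = P·diag(3, -1)·P⁻¹.
Then B⁷ = P·diag(2187, -1)·P⁻¹ = [[-2187, -2], [2187, 1]] · [[1, 2], [1, 1]] = [[-2189, -4376], [2188, 4375]].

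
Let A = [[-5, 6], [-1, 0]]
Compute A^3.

[[-65, 114], [-19, 30]]

tr A = -5 and det A = 6, so the characteristic polynomial is λ² − (-5)λ + (6) with roots -2 and -3.
Eigenvectors give P = [[-2, -3], [-1, -1]] with P⁻¹ = [[1, -3], [-1, 2]], and A = P·diag(-2, -3)·P⁻¹.
Then A^3 = P·diag(-8, -27)·P⁻¹ = [[16, 81], [8, 27]] · [[1, -3], [-1, 2]] = [[-65, 114], [-19, 30]].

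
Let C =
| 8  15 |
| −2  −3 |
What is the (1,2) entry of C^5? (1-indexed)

tr C = 5 and det C = 6, so the characteristic polynomial is λ² − (5)λ + (6) with roots 2 and 3.
Eigenvectors give P = [[−5, −3], [2, 1]] with P⁻¹ = [[1, 3], [−2, −5]], and C = P·diag(2, 3)·P⁻¹.
Then C^5 = P·diag(32, 243)·P⁻¹ = [[−160, −729], [64, 243]] · [[1, 3], [−2, −5]] = [[1298, 3165], [−422, −1023]].

3165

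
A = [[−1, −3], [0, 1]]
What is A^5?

A² = I (check: tr A = 0 and det A = −1), so A^5 = A since 5 is odd.

[[−1, −3], [0, 1]]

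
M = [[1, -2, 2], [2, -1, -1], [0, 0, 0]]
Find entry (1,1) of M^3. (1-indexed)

-3

M^2 = [[-3, 0, 4], [0, -3, 5], [0, 0, 0]]
M^3 = [[-3, 6, -6], [-6, 3, 3], [0, 0, 0]]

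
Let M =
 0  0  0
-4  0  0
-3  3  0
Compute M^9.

[[0, 0, 0], [0, 0, 0], [0, 0, 0]]

M is strictly triangular, hence nilpotent: M^3 = 0, so M^9 = 0.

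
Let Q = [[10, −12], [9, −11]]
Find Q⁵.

tr Q = −1 and det Q = −2, so the characteristic polynomial is λ² − (−1)λ + (−2) with roots −2 and 1.
Eigenvectors give P = [[1, 4], [1, 3]] with P⁻¹ = [[−3, 4], [1, −1]], and Q = P·diag(−2, 1)·P⁻¹.
Then Q⁵ = P·diag(−32, 1)·P⁻¹ = [[−32, 4], [−32, 3]] · [[−3, 4], [1, −1]] = [[100, −132], [99, −131]].

[[100, −132], [99, −131]]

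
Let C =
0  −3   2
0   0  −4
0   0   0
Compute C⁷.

C is strictly triangular, hence nilpotent: C³ = 0, so C⁷ = 0.

[[0, 0, 0], [0, 0, 0], [0, 0, 0]]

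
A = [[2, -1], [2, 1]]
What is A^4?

A^2 = [[2, -3], [6, -1]]
A^3 = [[-2, -5], [10, -7]]
A^4 = [[-14, -3], [6, -17]]

[[-14, -3], [6, -17]]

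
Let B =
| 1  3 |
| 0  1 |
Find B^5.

B = I + N where N = [[0, 3], [0, 0]] is strictly upper-triangular, so N^2 = 0.
(I + N)^5 = I + 5·N = [[1, 15], [0, 1]].

[[1, 15], [0, 1]]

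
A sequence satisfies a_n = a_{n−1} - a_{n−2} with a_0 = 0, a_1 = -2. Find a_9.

0

With companion matrix T = [[1, -1], [1, 0]], [a_n, a_{n−1}]ᵀ = T·[a_{n−1}, a_{n−2}]ᵀ, so [a_9, a_8]ᵀ = T⁸·[a_1, a_0]ᵀ.
T⁸ = [[0, -1], [1, -1]], giving [a_9, a_8]ᵀ = [[0], [-2]].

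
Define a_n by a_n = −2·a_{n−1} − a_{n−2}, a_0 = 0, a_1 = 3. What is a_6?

−18

With companion matrix T = [[−2, −1], [1, 0]], [a_n, a_{n−1}]ᵀ = T·[a_{n−1}, a_{n−2}]ᵀ, so [a_6, a_5]ᵀ = T^5·[a_1, a_0]ᵀ.
T^5 = [[−6, −5], [5, 4]], giving [a_6, a_5]ᵀ = [[−18], [15]].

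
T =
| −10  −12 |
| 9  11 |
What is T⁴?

[[−44, −60], [45, 61]]

tr T = 1 and det T = −2, so the characteristic polynomial is λ² − (1)λ + (−2) with roots 2 and −1.
Eigenvectors give P = [[−1, 4], [1, −3]] with P⁻¹ = [[3, 4], [1, 1]], and T = P·diag(2, −1)·P⁻¹.
Then T⁴ = P·diag(16, 1)·P⁻¹ = [[−16, 4], [16, −3]] · [[3, 4], [1, 1]] = [[−44, −60], [45, 61]].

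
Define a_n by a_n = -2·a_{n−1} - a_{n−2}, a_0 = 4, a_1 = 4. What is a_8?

-60

With companion matrix B = [[-2, -1], [1, 0]], [a_n, a_{n−1}]ᵀ = B·[a_{n−1}, a_{n−2}]ᵀ, so [a_8, a_7]ᵀ = B⁷·[a_1, a_0]ᵀ.
B⁷ = [[-8, -7], [7, 6]], giving [a_8, a_7]ᵀ = [[-60], [52]].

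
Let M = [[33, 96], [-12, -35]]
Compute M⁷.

[[17505, 52512], [-6564, -19691]]

tr M = -2 and det M = -3, so the characteristic polynomial is λ² − (-2)λ + (-3) with roots 1 and -3.
Eigenvectors give P = [[3, -8], [-1, 3]] with P⁻¹ = [[3, 8], [1, 3]], and M = P·diag(1, -3)·P⁻¹.
Then M⁷ = P·diag(1, -2187)·P⁻¹ = [[3, 17496], [-1, -6561]] · [[3, 8], [1, 3]] = [[17505, 52512], [-6564, -19691]].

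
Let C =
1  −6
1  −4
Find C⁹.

[[1021, −3066], [511, −1534]]

tr C = −3 and det C = 2, so the characteristic polynomial is λ² − (−3)λ + (2) with roots −2 and −1.
Eigenvectors give P = [[2, −3], [1, −1]] with P⁻¹ = [[−1, 3], [−1, 2]], and C = P·diag(−2, −1)·P⁻¹.
Then C⁹ = P·diag(−512, −1)·P⁻¹ = [[−1024, 3], [−512, 1]] · [[−1, 3], [−1, 2]] = [[1021, −3066], [511, −1534]].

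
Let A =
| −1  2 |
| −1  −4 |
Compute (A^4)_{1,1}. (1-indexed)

A^2 = [[−1, −10], [5, 14]]
A^3 = [[11, 38], [−19, −46]]
A^4 = [[−49, −130], [65, 146]]

−49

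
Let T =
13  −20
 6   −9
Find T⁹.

tr T = 4 and det T = 3, so the characteristic polynomial is λ² − (4)λ + (3) with roots 1 and 3.
Eigenvectors give P = [[−5, 2], [−3, 1]] with P⁻¹ = [[1, −2], [3, −5]], and T = P·diag(1, 3)·P⁻¹.
Then T⁹ = P·diag(1, 19683)·P⁻¹ = [[−5, 39366], [−3, 19683]] · [[1, −2], [3, −5]] = [[118093, −196820], [59046, −98409]].

[[118093, −196820], [59046, −98409]]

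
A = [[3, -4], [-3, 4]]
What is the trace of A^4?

2401

A^2 = [[21, -28], [-21, 28]]
A^3 = [[147, -196], [-147, 196]]
A^4 = [[1029, -1372], [-1029, 1372]]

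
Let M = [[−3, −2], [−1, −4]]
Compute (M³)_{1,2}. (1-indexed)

−78

M² = [[11, 14], [7, 18]]
M³ = [[−47, −78], [−39, −86]]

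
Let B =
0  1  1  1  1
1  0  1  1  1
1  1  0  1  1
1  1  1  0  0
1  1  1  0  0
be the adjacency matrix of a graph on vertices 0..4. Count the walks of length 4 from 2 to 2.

The number of length-4 walks from vertex 2 to vertex 2 is entry (2,2) of B^4, where B is the adjacency matrix.
B^2 = [[4, 3, 3, 2, 2], [3, 4, 3, 2, 2], [3, 3, 4, 2, 2], [2, 2, 2, 3, 3], [2, 2, 2, 3, 3]]
B^3 = [[10, 11, 11, 10, 10], [11, 10, 11, 10, 10], [11, 11, 10, 10, 10], [10, 10, 10, 6, 6], [10, 10, 10, 6, 6]]
B^4 = [[42, 41, 41, 32, 32], [41, 42, 41, 32, 32], [41, 41, 42, 32, 32], [32, 32, 32, 30, 30], [32, 32, 32, 30, 30]]

42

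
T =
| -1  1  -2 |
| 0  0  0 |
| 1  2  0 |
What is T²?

[[-1, -5, 2], [0, 0, 0], [-1, 1, -2]]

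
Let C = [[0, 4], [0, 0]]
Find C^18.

[[0, 0], [0, 0]]

C is strictly triangular, hence nilpotent: C^2 = 0, so C^18 = 0.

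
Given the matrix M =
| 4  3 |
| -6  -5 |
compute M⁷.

[[130, 129], [-258, -257]]

tr M = -1 and det M = -2, so the characteristic polynomial is λ² − (-1)λ + (-2) with roots -2 and 1.
Eigenvectors give P = [[-1, 1], [2, -1]] with P⁻¹ = [[1, 1], [2, 1]], and M = P·diag(-2, 1)·P⁻¹.
Then M⁷ = P·diag(-128, 1)·P⁻¹ = [[128, 1], [-256, -1]] · [[1, 1], [2, 1]] = [[130, 129], [-258, -257]].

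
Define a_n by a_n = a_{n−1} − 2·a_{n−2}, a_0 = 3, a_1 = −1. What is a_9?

With companion matrix Q = [[1, −2], [1, 0]], [a_n, a_{n−1}]ᵀ = Q·[a_{n−1}, a_{n−2}]ᵀ, so [a_9, a_8]ᵀ = Q⁸·[a_1, a_0]ᵀ.
Q⁸ = [[−17, 6], [−3, −14]], giving [a_9, a_8]ᵀ = [[35], [−39]].

35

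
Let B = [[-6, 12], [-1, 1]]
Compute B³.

[[-84, 228], [-19, 49]]

tr B = -5 and det B = 6, so the characteristic polynomial is λ² − (-5)λ + (6) with roots -2 and -3.
Eigenvectors give P = [[3, -4], [1, -1]] with P⁻¹ = [[-1, 4], [-1, 3]], and B = P·diag(-2, -3)·P⁻¹.
Then B³ = P·diag(-8, -27)·P⁻¹ = [[-24, 108], [-8, 27]] · [[-1, 4], [-1, 3]] = [[-84, 228], [-19, 49]].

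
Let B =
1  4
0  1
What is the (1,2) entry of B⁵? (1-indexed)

B = I + N where N = [[0, 4], [0, 0]] is strictly upper-triangular, so N² = 0.
(I + N)⁵ = I + 5·N = [[1, 20], [0, 1]].

20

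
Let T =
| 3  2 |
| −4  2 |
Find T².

[[1, 10], [−20, −4]]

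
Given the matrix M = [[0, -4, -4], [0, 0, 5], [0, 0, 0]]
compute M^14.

M is strictly triangular, hence nilpotent: M^3 = 0, so M^14 = 0.

[[0, 0, 0], [0, 0, 0], [0, 0, 0]]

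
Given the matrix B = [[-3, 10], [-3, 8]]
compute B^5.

[[-1023, 2110], [-633, 1298]]

tr B = 5 and det B = 6, so the characteristic polynomial is λ² − (5)λ + (6) with roots 2 and 3.
Eigenvectors give P = [[2, -5], [1, -3]] with P⁻¹ = [[3, -5], [1, -2]], and B = P·diag(2, 3)·P⁻¹.
Then B^5 = P·diag(32, 243)·P⁻¹ = [[64, -1215], [32, -729]] · [[3, -5], [1, -2]] = [[-1023, 2110], [-633, 1298]].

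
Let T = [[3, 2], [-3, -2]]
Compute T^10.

[[3, 2], [-3, -2]]

T² = T (a projection; rank 1, trace 1), so T^10 = T.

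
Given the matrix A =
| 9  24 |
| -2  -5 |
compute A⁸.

[[26241, 78720], [-6560, -19679]]

tr A = 4 and det A = 3, so the characteristic polynomial is λ² − (4)λ + (3) with roots 3 and 1.
Eigenvectors give P = [[4, 3], [-1, -1]] with P⁻¹ = [[1, 3], [-1, -4]], and A = P·diag(3, 1)·P⁻¹.
Then A⁸ = P·diag(6561, 1)·P⁻¹ = [[26244, 3], [-6561, -1]] · [[1, 3], [-1, -4]] = [[26241, 78720], [-6560, -19679]].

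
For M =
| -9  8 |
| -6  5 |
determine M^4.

tr M = -4 and det M = 3, so the characteristic polynomial is λ² − (-4)λ + (3) with roots -3 and -1.
Eigenvectors give P = [[4, -1], [3, -1]] with P⁻¹ = [[1, -1], [3, -4]], and M = P·diag(-3, -1)·P⁻¹.
Then M^4 = P·diag(81, 1)·P⁻¹ = [[324, -1], [243, -1]] · [[1, -1], [3, -4]] = [[321, -320], [240, -239]].

[[321, -320], [240, -239]]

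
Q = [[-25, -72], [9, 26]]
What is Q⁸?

tr Q = 1 and det Q = -2, so the characteristic polynomial is λ² − (1)λ + (-2) with roots 2 and -1.
Eigenvectors give P = [[-8, -3], [3, 1]] with P⁻¹ = [[1, 3], [-3, -8]], and Q = P·diag(2, -1)·P⁻¹.
Then Q⁸ = P·diag(256, 1)·P⁻¹ = [[-2048, -3], [768, 1]] · [[1, 3], [-3, -8]] = [[-2039, -6120], [765, 2296]].

[[-2039, -6120], [765, 2296]]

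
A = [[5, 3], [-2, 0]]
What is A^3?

tr A = 5 and det A = 6, so the characteristic polynomial is λ² − (5)λ + (6) with roots 2 and 3.
Eigenvectors give P = [[-1, 3], [1, -2]] with P⁻¹ = [[2, 3], [1, 1]], and A = P·diag(2, 3)·P⁻¹.
Then A^3 = P·diag(8, 27)·P⁻¹ = [[-8, 81], [8, -54]] · [[2, 3], [1, 1]] = [[65, 57], [-38, -30]].

[[65, 57], [-38, -30]]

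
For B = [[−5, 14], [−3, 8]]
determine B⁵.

tr B = 3 and det B = 2, so the characteristic polynomial is λ² − (3)λ + (2) with roots 1 and 2.
Eigenvectors give P = [[7, 2], [3, 1]] with P⁻¹ = [[1, −2], [−3, 7]], and B = P·diag(1, 2)·P⁻¹.
Then B⁵ = P·diag(1, 32)·P⁻¹ = [[7, 64], [3, 32]] · [[1, −2], [−3, 7]] = [[−185, 434], [−93, 218]].

[[−185, 434], [−93, 218]]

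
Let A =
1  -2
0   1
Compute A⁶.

[[1, -12], [0, 1]]

A = I + N where N = [[0, -2], [0, 0]] is strictly upper-triangular, so N² = 0.
(I + N)⁶ = I + 6·N = [[1, -12], [0, 1]].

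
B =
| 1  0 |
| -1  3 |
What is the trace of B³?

28

B² = [[1, 0], [-4, 9]]
B³ = [[1, 0], [-13, 27]]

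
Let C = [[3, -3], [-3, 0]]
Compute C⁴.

C² = [[18, -9], [-9, 9]]
C³ = [[81, -54], [-54, 27]]
C⁴ = [[405, -243], [-243, 162]]

[[405, -243], [-243, 162]]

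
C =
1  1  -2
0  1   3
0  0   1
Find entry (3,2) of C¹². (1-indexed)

C = I + N where N = [[0, 1, -2], [0, 0, 3], [0, 0, 0]] is strictly upper-triangular, so N³ = 0.
(I + N)¹² = I + 12·N + 66·N² = [[1, 12, 174], [0, 1, 36], [0, 0, 1]].

0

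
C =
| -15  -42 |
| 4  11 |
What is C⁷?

[[-15303, -45906], [4372, 13115]]

tr C = -4 and det C = 3, so the characteristic polynomial is λ² − (-4)λ + (3) with roots -1 and -3.
Eigenvectors give P = [[-3, 7], [1, -2]] with P⁻¹ = [[2, 7], [1, 3]], and C = P·diag(-1, -3)·P⁻¹.
Then C⁷ = P·diag(-1, -2187)·P⁻¹ = [[3, -15309], [-1, 4374]] · [[2, 7], [1, 3]] = [[-15303, -45906], [4372, 13115]].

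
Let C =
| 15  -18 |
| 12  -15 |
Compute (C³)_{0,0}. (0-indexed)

135

tr C = 0 and det C = -9, so the characteristic polynomial is λ² − (0)λ + (-9) with roots -3 and 3.
Eigenvectors give P = [[-1, -3], [-1, -2]] with P⁻¹ = [[2, -3], [-1, 1]], and C = P·diag(-3, 3)·P⁻¹.
Then C³ = P·diag(-27, 27)·P⁻¹ = [[27, -81], [27, -54]] · [[2, -3], [-1, 1]] = [[135, -162], [108, -135]].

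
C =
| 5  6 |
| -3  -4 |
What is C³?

tr C = 1 and det C = -2, so the characteristic polynomial is λ² − (1)λ + (-2) with roots -1 and 2.
Eigenvectors give P = [[-1, 2], [1, -1]] with P⁻¹ = [[1, 2], [1, 1]], and C = P·diag(-1, 2)·P⁻¹.
Then C³ = P·diag(-1, 8)·P⁻¹ = [[1, 16], [-1, -8]] · [[1, 2], [1, 1]] = [[17, 18], [-9, -10]].

[[17, 18], [-9, -10]]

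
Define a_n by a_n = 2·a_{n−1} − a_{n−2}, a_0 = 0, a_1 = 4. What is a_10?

40

With companion matrix C = [[2, −1], [1, 0]], [a_n, a_{n−1}]ᵀ = C·[a_{n−1}, a_{n−2}]ᵀ, so [a_10, a_9]ᵀ = C⁹·[a_1, a_0]ᵀ.
C⁹ = [[10, −9], [9, −8]], giving [a_10, a_9]ᵀ = [[40], [36]].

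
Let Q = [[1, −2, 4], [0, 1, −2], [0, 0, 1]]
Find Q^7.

[[1, −14, 112], [0, 1, −14], [0, 0, 1]]

Q = I + N where N = [[0, −2, 4], [0, 0, −2], [0, 0, 0]] is strictly upper-triangular, so N^3 = 0.
(I + N)^7 = I + 7·N + 21·N^2 = [[1, −14, 112], [0, 1, −14], [0, 0, 1]].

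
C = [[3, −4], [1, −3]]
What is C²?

[[5, 0], [0, 5]]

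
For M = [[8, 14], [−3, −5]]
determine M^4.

[[106, 210], [−45, −89]]

tr M = 3 and det M = 2, so the characteristic polynomial is λ² − (3)λ + (2) with roots 1 and 2.
Eigenvectors give P = [[−2, 7], [1, −3]] with P⁻¹ = [[3, 7], [1, 2]], and M = P·diag(1, 2)·P⁻¹.
Then M^4 = P·diag(1, 16)·P⁻¹ = [[−2, 112], [1, −48]] · [[3, 7], [1, 2]] = [[106, 210], [−45, −89]].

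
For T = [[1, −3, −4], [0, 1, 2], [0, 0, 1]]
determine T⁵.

[[1, −15, −80], [0, 1, 10], [0, 0, 1]]

T = I + N where N = [[0, −3, −4], [0, 0, 2], [0, 0, 0]] is strictly upper-triangular, so N³ = 0.
(I + N)⁵ = I + 5·N + 10·N² = [[1, −15, −80], [0, 1, 10], [0, 0, 1]].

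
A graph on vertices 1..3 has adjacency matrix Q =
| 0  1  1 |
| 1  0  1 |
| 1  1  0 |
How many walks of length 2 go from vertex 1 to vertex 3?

1

The number of length-2 walks from vertex 1 to vertex 3 is entry (1,3) of Q², where Q is the adjacency matrix.
Q² = [[2, 1, 1], [1, 2, 1], [1, 1, 2]]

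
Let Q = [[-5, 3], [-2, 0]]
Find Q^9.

tr Q = -5 and det Q = 6, so the characteristic polynomial is λ² − (-5)λ + (6) with roots -3 and -2.
Eigenvectors give P = [[3, -1], [2, -1]] with P⁻¹ = [[1, -1], [2, -3]], and Q = P·diag(-3, -2)·P⁻¹.
Then Q^9 = P·diag(-19683, -512)·P⁻¹ = [[-59049, 512], [-39366, 512]] · [[1, -1], [2, -3]] = [[-58025, 57513], [-38342, 37830]].

[[-58025, 57513], [-38342, 37830]]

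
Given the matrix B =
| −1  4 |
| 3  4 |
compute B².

[[13, 12], [9, 28]]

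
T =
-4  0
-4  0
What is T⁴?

T² = [[16, 0], [16, 0]]
T³ = [[-64, 0], [-64, 0]]
T⁴ = [[256, 0], [256, 0]]

[[256, 0], [256, 0]]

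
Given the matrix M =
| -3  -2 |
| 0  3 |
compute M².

[[9, 0], [0, 9]]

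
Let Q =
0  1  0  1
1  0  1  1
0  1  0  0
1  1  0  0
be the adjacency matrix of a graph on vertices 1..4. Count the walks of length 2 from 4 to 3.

The number of length-2 walks from vertex 4 to vertex 3 is entry (4,3) of Q^2, where Q is the adjacency matrix.
Q^2 = [[2, 1, 1, 1], [1, 3, 0, 1], [1, 0, 1, 1], [1, 1, 1, 2]]

1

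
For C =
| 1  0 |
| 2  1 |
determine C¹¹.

[[1, 0], [22, 1]]

C = I + N where N = [[0, 0], [2, 0]] is strictly lower-triangular, so N² = 0.
(I + N)¹¹ = I + 11·N = [[1, 0], [22, 1]].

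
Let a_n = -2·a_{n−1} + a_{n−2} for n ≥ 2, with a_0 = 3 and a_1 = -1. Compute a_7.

-379

With companion matrix Q = [[-2, 1], [1, 0]], [a_n, a_{n−1}]ᵀ = Q·[a_{n−1}, a_{n−2}]ᵀ, so [a_7, a_6]ᵀ = Q⁶·[a_1, a_0]ᵀ.
Q⁶ = [[169, -70], [-70, 29]], giving [a_7, a_6]ᵀ = [[-379], [157]].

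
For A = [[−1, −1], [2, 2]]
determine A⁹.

A² = A (a projection; rank 1, trace 1), so A⁹ = A.

[[−1, −1], [2, 2]]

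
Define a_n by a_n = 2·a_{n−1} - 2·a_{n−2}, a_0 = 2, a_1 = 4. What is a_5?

With companion matrix B = [[2, -2], [1, 0]], [a_n, a_{n−1}]ᵀ = B·[a_{n−1}, a_{n−2}]ᵀ, so [a_5, a_4]ᵀ = B⁴·[a_1, a_0]ᵀ.
B⁴ = [[-4, 0], [0, -4]], giving [a_5, a_4]ᵀ = [[-16], [-8]].

-16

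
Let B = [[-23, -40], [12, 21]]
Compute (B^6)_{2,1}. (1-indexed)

tr B = -2 and det B = -3, so the characteristic polynomial is λ² − (-2)λ + (-3) with roots 1 and -3.
Eigenvectors give P = [[-5, -2], [3, 1]] with P⁻¹ = [[1, 2], [-3, -5]], and B = P·diag(1, -3)·P⁻¹.
Then B^6 = P·diag(1, 729)·P⁻¹ = [[-5, -1458], [3, 729]] · [[1, 2], [-3, -5]] = [[4369, 7280], [-2184, -3639]].

-2184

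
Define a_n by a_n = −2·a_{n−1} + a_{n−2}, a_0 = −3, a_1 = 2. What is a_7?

With companion matrix Q = [[−2, 1], [1, 0]], [a_n, a_{n−1}]ᵀ = Q·[a_{n−1}, a_{n−2}]ᵀ, so [a_7, a_6]ᵀ = Q⁶·[a_1, a_0]ᵀ.
Q⁶ = [[169, −70], [−70, 29]], giving [a_7, a_6]ᵀ = [[548], [−227]].

548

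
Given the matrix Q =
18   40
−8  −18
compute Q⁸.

[[256, 0], [0, 256]]

tr Q = 0 and det Q = −4, so the characteristic polynomial is λ² − (0)λ + (−4) with roots −2 and 2.
Eigenvectors give P = [[−2, 5], [1, −2]] with P⁻¹ = [[2, 5], [1, 2]], and Q = P·diag(−2, 2)·P⁻¹.
Then Q⁸ = P·diag(256, 256)·P⁻¹ = [[−512, 1280], [256, −512]] · [[2, 5], [1, 2]] = [[256, 0], [0, 256]].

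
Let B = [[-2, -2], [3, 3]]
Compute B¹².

[[-2, -2], [3, 3]]

B² = B (a projection; rank 1, trace 1), so B¹² = B.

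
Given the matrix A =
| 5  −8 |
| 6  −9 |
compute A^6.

tr A = −4 and det A = 3, so the characteristic polynomial is λ² − (−4)λ + (3) with roots −1 and −3.
Eigenvectors give P = [[4, 1], [3, 1]] with P⁻¹ = [[1, −1], [−3, 4]], and A = P·diag(−1, −3)·P⁻¹.
Then A^6 = P·diag(1, 729)·P⁻¹ = [[4, 729], [3, 729]] · [[1, −1], [−3, 4]] = [[−2183, 2912], [−2184, 2913]].

[[−2183, 2912], [−2184, 2913]]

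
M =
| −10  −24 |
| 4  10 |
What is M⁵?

[[−160, −384], [64, 160]]

tr M = 0 and det M = −4, so the characteristic polynomial is λ² − (0)λ + (−4) with roots −2 and 2.
Eigenvectors give P = [[3, −2], [−1, 1]] with P⁻¹ = [[1, 2], [1, 3]], and M = P·diag(−2, 2)·P⁻¹.
Then M⁵ = P·diag(−32, 32)·P⁻¹ = [[−96, −64], [32, 32]] · [[1, 2], [1, 3]] = [[−160, −384], [64, 160]].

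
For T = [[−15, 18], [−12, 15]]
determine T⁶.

tr T = 0 and det T = −9, so the characteristic polynomial is λ² − (0)λ + (−9) with roots 3 and −3.
Eigenvectors give P = [[1, −3], [1, −2]] with P⁻¹ = [[−2, 3], [−1, 1]], and T = P·diag(3, −3)·P⁻¹.
Then T⁶ = P·diag(729, 729)·P⁻¹ = [[729, −2187], [729, −1458]] · [[−2, 3], [−1, 1]] = [[729, 0], [0, 729]].

[[729, 0], [0, 729]]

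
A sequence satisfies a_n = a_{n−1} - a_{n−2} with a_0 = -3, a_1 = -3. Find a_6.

With companion matrix C = [[1, -1], [1, 0]], [a_n, a_{n−1}]ᵀ = C·[a_{n−1}, a_{n−2}]ᵀ, so [a_6, a_5]ᵀ = C^5·[a_1, a_0]ᵀ.
C^5 = [[0, 1], [-1, 1]], giving [a_6, a_5]ᵀ = [[-3], [0]].

-3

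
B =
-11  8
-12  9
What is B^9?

[[-59051, 39368], [-59052, 39369]]

tr B = -2 and det B = -3, so the characteristic polynomial is λ² − (-2)λ + (-3) with roots 1 and -3.
Eigenvectors give P = [[-2, 1], [-3, 1]] with P⁻¹ = [[1, -1], [3, -2]], and B = P·diag(1, -3)·P⁻¹.
Then B^9 = P·diag(1, -19683)·P⁻¹ = [[-2, -19683], [-3, -19683]] · [[1, -1], [3, -2]] = [[-59051, 39368], [-59052, 39369]].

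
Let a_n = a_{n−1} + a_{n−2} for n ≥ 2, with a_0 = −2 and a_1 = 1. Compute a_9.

With companion matrix B = [[1, 1], [1, 0]], [a_n, a_{n−1}]ᵀ = B·[a_{n−1}, a_{n−2}]ᵀ, so [a_9, a_8]ᵀ = B^8·[a_1, a_0]ᵀ.
B^8 = [[34, 21], [21, 13]], giving [a_9, a_8]ᵀ = [[−8], [−5]].

−8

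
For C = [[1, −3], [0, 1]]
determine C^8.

C = I + N where N = [[0, −3], [0, 0]] is strictly upper-triangular, so N^2 = 0.
(I + N)^8 = I + 8·N = [[1, −24], [0, 1]].

[[1, −24], [0, 1]]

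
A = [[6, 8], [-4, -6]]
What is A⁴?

[[16, 0], [0, 16]]

tr A = 0 and det A = -4, so the characteristic polynomial is λ² − (0)λ + (-4) with roots -2 and 2.
Eigenvectors give P = [[-1, 2], [1, -1]] with P⁻¹ = [[1, 2], [1, 1]], and A = P·diag(-2, 2)·P⁻¹.
Then A⁴ = P·diag(16, 16)·P⁻¹ = [[-16, 32], [16, -16]] · [[1, 2], [1, 1]] = [[16, 0], [0, 16]].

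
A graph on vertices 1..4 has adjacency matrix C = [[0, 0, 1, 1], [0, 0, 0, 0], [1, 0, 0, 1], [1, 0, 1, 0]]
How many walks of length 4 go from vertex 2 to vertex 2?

0

The number of length-4 walks from vertex 2 to vertex 2 is entry (2,2) of C⁴, where C is the adjacency matrix.
C² = [[2, 0, 1, 1], [0, 0, 0, 0], [1, 0, 2, 1], [1, 0, 1, 2]]
C³ = [[2, 0, 3, 3], [0, 0, 0, 0], [3, 0, 2, 3], [3, 0, 3, 2]]
C⁴ = [[6, 0, 5, 5], [0, 0, 0, 0], [5, 0, 6, 5], [5, 0, 5, 6]]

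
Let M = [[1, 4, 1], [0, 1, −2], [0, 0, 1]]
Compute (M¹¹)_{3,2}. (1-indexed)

0

M = I + N where N = [[0, 4, 1], [0, 0, −2], [0, 0, 0]] is strictly upper-triangular, so N³ = 0.
(I + N)¹¹ = I + 11·N + 55·N² = [[1, 44, −429], [0, 1, −22], [0, 0, 1]].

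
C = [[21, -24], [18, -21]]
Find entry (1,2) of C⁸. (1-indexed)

tr C = 0 and det C = -9, so the characteristic polynomial is λ² − (0)λ + (-9) with roots -3 and 3.
Eigenvectors give P = [[1, 4], [1, 3]] with P⁻¹ = [[-3, 4], [1, -1]], and C = P·diag(-3, 3)·P⁻¹.
Then C⁸ = P·diag(6561, 6561)·P⁻¹ = [[6561, 26244], [6561, 19683]] · [[-3, 4], [1, -1]] = [[6561, 0], [0, 6561]].

0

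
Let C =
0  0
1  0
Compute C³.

[[0, 0], [0, 0]]

C is strictly triangular, hence nilpotent: C² = 0, so C³ = 0.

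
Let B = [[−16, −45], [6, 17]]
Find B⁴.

[[−74, −225], [30, 91]]

tr B = 1 and det B = −2, so the characteristic polynomial is λ² − (1)λ + (−2) with roots −1 and 2.
Eigenvectors give P = [[3, 5], [−1, −2]] with P⁻¹ = [[2, 5], [−1, −3]], and B = P·diag(−1, 2)·P⁻¹.
Then B⁴ = P·diag(1, 16)·P⁻¹ = [[3, 80], [−1, −32]] · [[2, 5], [−1, −3]] = [[−74, −225], [30, 91]].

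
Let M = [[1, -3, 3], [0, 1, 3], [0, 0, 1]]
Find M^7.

M = I + N where N = [[0, -3, 3], [0, 0, 3], [0, 0, 0]] is strictly upper-triangular, so N^3 = 0.
(I + N)^7 = I + 7·N + 21·N^2 = [[1, -21, -168], [0, 1, 21], [0, 0, 1]].

[[1, -21, -168], [0, 1, 21], [0, 0, 1]]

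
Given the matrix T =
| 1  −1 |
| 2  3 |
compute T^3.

[[−9, −11], [22, 13]]

T^2 = [[−1, −4], [8, 7]]
T^3 = [[−9, −11], [22, 13]]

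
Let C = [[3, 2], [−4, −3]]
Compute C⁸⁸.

C² = I (check: tr C = 0 and det C = −1), so C⁸⁸ = I since 88 is even.

[[1, 0], [0, 1]]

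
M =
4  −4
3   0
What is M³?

[[−32, −16], [12, −48]]

M² = [[4, −16], [12, −12]]
M³ = [[−32, −16], [12, −48]]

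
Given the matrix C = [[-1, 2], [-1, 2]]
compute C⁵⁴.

[[-1, 2], [-1, 2]]

C² = C (a projection; rank 1, trace 1), so C⁵⁴ = C.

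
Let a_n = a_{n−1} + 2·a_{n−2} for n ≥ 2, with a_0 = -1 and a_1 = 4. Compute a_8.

With companion matrix T = [[1, 2], [1, 0]], [a_n, a_{n−1}]ᵀ = T·[a_{n−1}, a_{n−2}]ᵀ, so [a_8, a_7]ᵀ = T⁷·[a_1, a_0]ᵀ.
T⁷ = [[85, 86], [43, 42]], giving [a_8, a_7]ᵀ = [[254], [130]].

254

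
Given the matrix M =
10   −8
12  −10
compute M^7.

tr M = 0 and det M = −4, so the characteristic polynomial is λ² − (0)λ + (−4) with roots −2 and 2.
Eigenvectors give P = [[2, −1], [3, −1]] with P⁻¹ = [[−1, 1], [−3, 2]], and M = P·diag(−2, 2)·P⁻¹.
Then M^7 = P·diag(−128, 128)·P⁻¹ = [[−256, −128], [−384, −128]] · [[−1, 1], [−3, 2]] = [[640, −512], [768, −640]].

[[640, −512], [768, −640]]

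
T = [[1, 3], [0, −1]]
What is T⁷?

T² = I (check: tr T = 0 and det T = −1), so T⁷ = T since 7 is odd.

[[1, 3], [0, −1]]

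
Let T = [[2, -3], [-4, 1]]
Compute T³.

T² = [[16, -9], [-12, 13]]
T³ = [[68, -57], [-76, 49]]

[[68, -57], [-76, 49]]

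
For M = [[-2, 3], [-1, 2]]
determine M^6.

M² = I (check: tr M = 0 and det M = -1), so M^6 = I since 6 is even.

[[1, 0], [0, 1]]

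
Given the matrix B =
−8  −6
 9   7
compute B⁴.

[[46, 30], [−45, −29]]

tr B = −1 and det B = −2, so the characteristic polynomial is λ² − (−1)λ + (−2) with roots 1 and −2.
Eigenvectors give P = [[−2, −1], [3, 1]] with P⁻¹ = [[1, 1], [−3, −2]], and B = P·diag(1, −2)·P⁻¹.
Then B⁴ = P·diag(1, 16)·P⁻¹ = [[−2, −16], [3, 16]] · [[1, 1], [−3, −2]] = [[46, 30], [−45, −29]].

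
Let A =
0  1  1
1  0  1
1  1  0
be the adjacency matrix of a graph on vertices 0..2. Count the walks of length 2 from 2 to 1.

1

The number of length-2 walks from vertex 2 to vertex 1 is entry (2,1) of A^2, where A is the adjacency matrix.
A^2 = [[2, 1, 1], [1, 2, 1], [1, 1, 2]]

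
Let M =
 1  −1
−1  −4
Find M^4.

M^2 = [[2, 3], [3, 17]]
M^3 = [[−1, −14], [−14, −71]]
M^4 = [[13, 57], [57, 298]]

[[13, 57], [57, 298]]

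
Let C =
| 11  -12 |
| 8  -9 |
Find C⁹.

tr C = 2 and det C = -3, so the characteristic polynomial is λ² − (2)λ + (-3) with roots -1 and 3.
Eigenvectors give P = [[1, 3], [1, 2]] with P⁻¹ = [[-2, 3], [1, -1]], and C = P·diag(-1, 3)·P⁻¹.
Then C⁹ = P·diag(-1, 19683)·P⁻¹ = [[-1, 59049], [-1, 39366]] · [[-2, 3], [1, -1]] = [[59051, -59052], [39368, -39369]].

[[59051, -59052], [39368, -39369]]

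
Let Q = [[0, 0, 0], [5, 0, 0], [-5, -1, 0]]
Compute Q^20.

Q is strictly triangular, hence nilpotent: Q^3 = 0, so Q^20 = 0.

[[0, 0, 0], [0, 0, 0], [0, 0, 0]]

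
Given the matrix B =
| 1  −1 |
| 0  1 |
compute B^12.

[[1, −12], [0, 1]]

B = I + N where N = [[0, −1], [0, 0]] is strictly upper-triangular, so N^2 = 0.
(I + N)^12 = I + 12·N = [[1, −12], [0, 1]].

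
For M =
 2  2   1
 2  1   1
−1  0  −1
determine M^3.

M^2 = [[7, 6, 3], [5, 5, 2], [−1, −2, 0]]
M^3 = [[23, 20, 10], [18, 15, 8], [−6, −4, −3]]

[[23, 20, 10], [18, 15, 8], [−6, −4, −3]]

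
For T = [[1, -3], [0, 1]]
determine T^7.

[[1, -21], [0, 1]]

T = I + N where N = [[0, -3], [0, 0]] is strictly upper-triangular, so N^2 = 0.
(I + N)^7 = I + 7·N = [[1, -21], [0, 1]].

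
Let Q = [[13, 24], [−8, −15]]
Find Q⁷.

tr Q = −2 and det Q = −3, so the characteristic polynomial is λ² − (−2)λ + (−3) with roots −3 and 1.
Eigenvectors give P = [[−3, −2], [2, 1]] with P⁻¹ = [[1, 2], [−2, −3]], and Q = P·diag(−3, 1)·P⁻¹.
Then Q⁷ = P·diag(−2187, 1)·P⁻¹ = [[6561, −2], [−4374, 1]] · [[1, 2], [−2, −3]] = [[6565, 13128], [−4376, −8751]].

[[6565, 13128], [−4376, −8751]]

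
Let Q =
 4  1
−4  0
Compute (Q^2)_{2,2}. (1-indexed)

−4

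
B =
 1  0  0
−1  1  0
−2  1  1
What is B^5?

B = I + N where N = [[0, 0, 0], [−1, 0, 0], [−2, 1, 0]] is strictly lower-triangular, so N^3 = 0.
(I + N)^5 = I + 5·N + 10·N^2 = [[1, 0, 0], [−5, 1, 0], [−20, 5, 1]].

[[1, 0, 0], [−5, 1, 0], [−20, 5, 1]]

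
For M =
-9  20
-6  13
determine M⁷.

tr M = 4 and det M = 3, so the characteristic polynomial is λ² − (4)λ + (3) with roots 1 and 3.
Eigenvectors give P = [[2, -5], [1, -3]] with P⁻¹ = [[3, -5], [1, -2]], and M = P·diag(1, 3)·P⁻¹.
Then M⁷ = P·diag(1, 2187)·P⁻¹ = [[2, -10935], [1, -6561]] · [[3, -5], [1, -2]] = [[-10929, 21860], [-6558, 13117]].

[[-10929, 21860], [-6558, 13117]]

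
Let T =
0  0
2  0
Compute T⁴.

T is strictly triangular, hence nilpotent: T² = 0, so T⁴ = 0.

[[0, 0], [0, 0]]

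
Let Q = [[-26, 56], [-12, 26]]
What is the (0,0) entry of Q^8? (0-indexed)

tr Q = 0 and det Q = -4, so the characteristic polynomial is λ² − (0)λ + (-4) with roots 2 and -2.
Eigenvectors give P = [[2, 7], [1, 3]] with P⁻¹ = [[-3, 7], [1, -2]], and Q = P·diag(2, -2)·P⁻¹.
Then Q^8 = P·diag(256, 256)·P⁻¹ = [[512, 1792], [256, 768]] · [[-3, 7], [1, -2]] = [[256, 0], [0, 256]].

256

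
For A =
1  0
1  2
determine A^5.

tr A = 3 and det A = 2, so the characteristic polynomial is λ² − (3)λ + (2) with roots 1 and 2.
Eigenvectors give P = [[1, 0], [−1, −1]] with P⁻¹ = [[1, 0], [−1, −1]], and A = P·diag(1, 2)·P⁻¹.
Then A^5 = P·diag(1, 32)·P⁻¹ = [[1, 0], [−1, −32]] · [[1, 0], [−1, −1]] = [[1, 0], [31, 32]].

[[1, 0], [31, 32]]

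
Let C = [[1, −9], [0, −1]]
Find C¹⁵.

C² = I (check: tr C = 0 and det C = −1), so C¹⁵ = C since 15 is odd.

[[1, −9], [0, −1]]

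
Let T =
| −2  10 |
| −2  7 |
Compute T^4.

tr T = 5 and det T = 6, so the characteristic polynomial is λ² − (5)λ + (6) with roots 2 and 3.
Eigenvectors give P = [[5, 2], [2, 1]] with P⁻¹ = [[1, −2], [−2, 5]], and T = P·diag(2, 3)·P⁻¹.
Then T^4 = P·diag(16, 81)·P⁻¹ = [[80, 162], [32, 81]] · [[1, −2], [−2, 5]] = [[−244, 650], [−130, 341]].

[[−244, 650], [−130, 341]]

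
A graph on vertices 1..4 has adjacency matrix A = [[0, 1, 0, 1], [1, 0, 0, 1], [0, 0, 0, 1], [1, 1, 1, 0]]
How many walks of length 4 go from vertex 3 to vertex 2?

The number of length-4 walks from vertex 3 to vertex 2 is entry (3,2) of A⁴, where A is the adjacency matrix.
A² = [[2, 1, 1, 1], [1, 2, 1, 1], [1, 1, 1, 0], [1, 1, 0, 3]]
A³ = [[2, 3, 1, 4], [3, 2, 1, 4], [1, 1, 0, 3], [4, 4, 3, 2]]
A⁴ = [[7, 6, 4, 6], [6, 7, 4, 6], [4, 4, 3, 2], [6, 6, 2, 11]]

4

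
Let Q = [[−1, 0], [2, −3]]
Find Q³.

tr Q = −4 and det Q = 3, so the characteristic polynomial is λ² − (−4)λ + (3) with roots −1 and −3.
Eigenvectors give P = [[1, 0], [1, −1]] with P⁻¹ = [[1, 0], [1, −1]], and Q = P·diag(−1, −3)·P⁻¹.
Then Q³ = P·diag(−1, −27)·P⁻¹ = [[−1, 0], [−1, 27]] · [[1, 0], [1, −1]] = [[−1, 0], [26, −27]].

[[−1, 0], [26, −27]]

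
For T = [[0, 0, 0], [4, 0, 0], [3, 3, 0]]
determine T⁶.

[[0, 0, 0], [0, 0, 0], [0, 0, 0]]

T is strictly triangular, hence nilpotent: T³ = 0, so T⁶ = 0.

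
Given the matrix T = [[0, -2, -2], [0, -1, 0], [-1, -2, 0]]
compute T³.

T² = [[2, 6, 0], [0, 1, 0], [0, 4, 2]]
T³ = [[0, -10, -4], [0, -1, 0], [-2, -8, 0]]

[[0, -10, -4], [0, -1, 0], [-2, -8, 0]]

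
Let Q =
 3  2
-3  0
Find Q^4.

[[-45, -18], [27, -18]]

Q^2 = [[3, 6], [-9, -6]]
Q^3 = [[-9, 6], [-9, -18]]
Q^4 = [[-45, -18], [27, -18]]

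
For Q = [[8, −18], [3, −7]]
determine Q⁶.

tr Q = 1 and det Q = −2, so the characteristic polynomial is λ² − (1)λ + (−2) with roots 2 and −1.
Eigenvectors give P = [[3, 2], [1, 1]] with P⁻¹ = [[1, −2], [−1, 3]], and Q = P·diag(2, −1)·P⁻¹.
Then Q⁶ = P·diag(64, 1)·P⁻¹ = [[192, 2], [64, 1]] · [[1, −2], [−1, 3]] = [[190, −378], [63, −125]].

[[190, −378], [63, −125]]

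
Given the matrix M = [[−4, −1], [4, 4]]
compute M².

[[12, 0], [0, 12]]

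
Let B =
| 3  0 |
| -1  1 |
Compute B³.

[[27, 0], [-13, 1]]

B² = [[9, 0], [-4, 1]]
B³ = [[27, 0], [-13, 1]]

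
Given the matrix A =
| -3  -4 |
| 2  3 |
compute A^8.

A² = I (check: tr A = 0 and det A = -1), so A^8 = I since 8 is even.

[[1, 0], [0, 1]]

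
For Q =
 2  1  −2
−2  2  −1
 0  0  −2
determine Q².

[[2, 4, −1], [−8, 2, 4], [0, 0, 4]]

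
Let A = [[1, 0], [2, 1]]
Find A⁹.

[[1, 0], [18, 1]]

A = I + N where N = [[0, 0], [2, 0]] is strictly lower-triangular, so N² = 0.
(I + N)⁹ = I + 9·N = [[1, 0], [18, 1]].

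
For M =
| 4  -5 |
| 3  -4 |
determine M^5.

M² = I (check: tr M = 0 and det M = -1), so M^5 = M since 5 is odd.

[[4, -5], [3, -4]]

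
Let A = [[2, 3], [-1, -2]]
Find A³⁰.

A² = I (check: tr A = 0 and det A = -1), so A³⁰ = I since 30 is even.

[[1, 0], [0, 1]]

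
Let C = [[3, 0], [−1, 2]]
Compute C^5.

tr C = 5 and det C = 6, so the characteristic polynomial is λ² − (5)λ + (6) with roots 3 and 2.
Eigenvectors give P = [[−1, 0], [1, 1]] with P⁻¹ = [[−1, 0], [1, 1]], and C = P·diag(3, 2)·P⁻¹.
Then C^5 = P·diag(243, 32)·P⁻¹ = [[−243, 0], [243, 32]] · [[−1, 0], [1, 1]] = [[243, 0], [−211, 32]].

[[243, 0], [−211, 32]]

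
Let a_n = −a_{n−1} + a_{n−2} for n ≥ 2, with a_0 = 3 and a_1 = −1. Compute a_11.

−254

With companion matrix C = [[−1, 1], [1, 0]], [a_n, a_{n−1}]ᵀ = C·[a_{n−1}, a_{n−2}]ᵀ, so [a_11, a_10]ᵀ = C^10·[a_1, a_0]ᵀ.
C^10 = [[89, −55], [−55, 34]], giving [a_11, a_10]ᵀ = [[−254], [157]].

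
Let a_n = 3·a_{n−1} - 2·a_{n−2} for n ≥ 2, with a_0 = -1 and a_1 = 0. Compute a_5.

30

With companion matrix A = [[3, -2], [1, 0]], [a_n, a_{n−1}]ᵀ = A·[a_{n−1}, a_{n−2}]ᵀ, so [a_5, a_4]ᵀ = A⁴·[a_1, a_0]ᵀ.
A⁴ = [[31, -30], [15, -14]], giving [a_5, a_4]ᵀ = [[30], [14]].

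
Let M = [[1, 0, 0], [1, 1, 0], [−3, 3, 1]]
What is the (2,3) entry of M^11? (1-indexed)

M = I + N where N = [[0, 0, 0], [1, 0, 0], [−3, 3, 0]] is strictly lower-triangular, so N^3 = 0.
(I + N)^11 = I + 11·N + 55·N^2 = [[1, 0, 0], [11, 1, 0], [132, 33, 1]].

0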